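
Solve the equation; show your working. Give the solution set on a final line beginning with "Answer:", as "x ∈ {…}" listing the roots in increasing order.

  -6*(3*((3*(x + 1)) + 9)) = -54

Step 1. [-6*(3*((3*(x + 1)) + 9)) = -54] -6 out front; divide by -6. So div: 3*((3*(x + 1)) + 9) = 9.
Step 2. [3*((3*(x + 1)) + 9) = 9] leading coefficient 3: divide by 3, so div: (3*(x + 1)) + 9 = 3.
Step 3. [(3*(x + 1)) + 9 = 3] the outer +9 inverts by subtracting 9. So sub: 3*(x + 1) = -6.
Step 4. [3*(x + 1) = -6] leading coefficient 3: divide by 3. So div: x + 1 = -2.
Step 5. [x + 1 = -2] +1 is outermost — subtract 1 both sides ⇒ sub: x = -3.

Answer: x ∈ {-3}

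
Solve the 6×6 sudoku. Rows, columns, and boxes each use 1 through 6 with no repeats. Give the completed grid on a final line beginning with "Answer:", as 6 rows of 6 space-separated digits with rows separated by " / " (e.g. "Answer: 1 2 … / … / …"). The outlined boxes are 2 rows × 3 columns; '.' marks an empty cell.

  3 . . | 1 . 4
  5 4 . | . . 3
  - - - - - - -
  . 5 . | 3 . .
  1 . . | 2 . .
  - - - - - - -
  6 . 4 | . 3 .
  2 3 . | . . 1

Step 1. [r4c2∈{6}] only 6 remains possible at r4c2. So r4c2=6.
Step 2. [r2c4∈{6}] only 6 remains possible at r2c4. So r2c4=6.
Step 3. [r1c5∈{2,5}] r1c5 is the only open cell in row 1 admitting 5, so r1c5=5.
Step 4. [r1c2∈{2}] r1c2 has the single candidate 2 ⇒ r1c2=2.
Step 5. [r6c5∈{4,6}] row 6 places 6 nowhere but r6c5 ⇒ r6c5=6.
Step 6. [r5c4∈{5}] only 5 remains possible at r5c4. So r5c4=5.
Step 7. [r4c5∈{4}] r4c5's peers cover all but 4 ⇒ r4c5=4.
Step 8. [r5c2∈{1}] nothing but 1 survives at r5c2, so r5c2=1.
Step 9. [r3c5∈{1}] r3c5 has the single candidate 1, so r3c5=1.
Step 10. [r6c4∈{4}] only 4 remains possible at r6c4 ⇒ r6c4=4.
Step 11. [r3c1∈{4}] r3c1 is down to just 4 ⇒ r3c1=4.
Step 12. [r6c3∈{5}] r6c3 is down to just 5, so r6c3=5.
Step 13. [r2c5∈{2}] r2c5's peers cover all but 2. So r2c5=2.
Step 14. [r2c3∈{1}] r2c3 is down to just 1, so r2c3=1.
Step 15. [r4c3∈{3}] nothing but 3 survives at r4c3. So r4c3=3.
Step 16. [r1c3∈{6}] only 6 remains possible at r1c3, so r1c3=6.
Step 17. [r5c6∈{2}] nothing but 2 survives at r5c6 ⇒ r5c6=2.
Step 18. [r4c6∈{5}] r4c6 has the single candidate 5, so r4c6=5.
Step 19. [r3c6∈{6}] nothing but 6 survives at r3c6 ⇒ r3c6=6.
Step 20. [r3c3∈{2}] r3c3 has the single candidate 2. So r3c3=2.

Answer: 3 2 6 1 5 4 / 5 4 1 6 2 3 / 4 5 2 3 1 6 / 1 6 3 2 4 5 / 6 1 4 5 3 2 / 2 3 5 4 6 1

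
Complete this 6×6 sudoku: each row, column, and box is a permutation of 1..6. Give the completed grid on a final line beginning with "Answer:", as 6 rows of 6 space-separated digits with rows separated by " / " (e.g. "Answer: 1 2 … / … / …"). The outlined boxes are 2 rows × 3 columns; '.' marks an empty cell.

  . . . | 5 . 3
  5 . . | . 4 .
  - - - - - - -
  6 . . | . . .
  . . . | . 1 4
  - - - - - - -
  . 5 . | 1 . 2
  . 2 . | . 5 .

Step 1. [r4c2∈{3}] r4c2 has the single candidate 3. So r4c2=3.
Step 2. [r2c3∈{1,2,3,6}] in row 2, 3 fits only at r2c3, so r2c3=3.
Step 3. [r6c6∈{6}] only 6 remains possible at r6c6. So r6c6=6.
Step 4. [r2c4∈{2,6}] row 2 places 2 nowhere but r2c4 ⇒ r2c4=2.
Step 5. [r4c1∈{2}] r4c1 has the single candidate 2. So r4c1=2.
Step 6. [r5c5∈{3}] r5c5 is down to just 3 ⇒ r5c5=3.
Step 7. [r5c1∈{4}] r5c1's peers cover all but 4. So r5c1=4.
Step 8. [r1c1∈{1}] only 1 remains possible at r1c1 ⇒ r1c1=1.
Step 9. [r3c2∈{1,4}] in col 2, 1 fits only at r3c2 ⇒ r3c2=1.
Step 10. [r3c3∈{4,5}] in row 3, 4 fits only at r3c3, so r3c3=4.
Step 11. [r2c2∈{6}] only 6 remains possible at r2c2, so r2c2=6.
Step 12. [r3c5∈{2}] only 2 remains possible at r3c5. So r3c5=2.
Step 13. [r1c5∈{6}] nothing but 6 survives at r1c5, so r1c5=6.
Step 14. [r6c3∈{1}] only 1 remains possible at r6c3 ⇒ r6c3=1.
Step 15. [r6c4∈{4}] r6c4's peers cover all but 4. So r6c4=4.
Step 16. [r4c4∈{6}] nothing but 6 survives at r4c4, so r4c4=6.
Step 17. [r4c3∈{5}] r4c3 is down to just 5, so r4c3=5.
Step 18. [r3c6∈{5}] r3c6's peers cover all but 5. So r3c6=5.
Step 19. [r1c3∈{2}] only 2 remains possible at r1c3 ⇒ r1c3=2.
Step 20. [r5c3∈{6}] r5c3 has the single candidate 6, so r5c3=6.
Step 21. [r3c4∈{3}] r3c4's peers cover all but 3. So r3c4=3.
Step 22. [r6c1∈{3}] nothing but 3 survives at r6c1. So r6c1=3.
Step 23. [r2c6∈{1}] r2c6 is down to just 1, so r2c6=1.
Step 24. [r1c2∈{4}] r1c2's peers cover all but 4. So r1c2=4.

Answer: 1 4 2 5 6 3 / 5 6 3 2 4 1 / 6 1 4 3 2 5 / 2 3 5 6 1 4 / 4 5 6 1 3 2 / 3 2 1 4 5 6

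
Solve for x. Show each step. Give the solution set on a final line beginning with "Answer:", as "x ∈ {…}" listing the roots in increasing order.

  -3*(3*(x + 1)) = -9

Step 1. [-3*(3*(x + 1)) = -9] LHS = -3·(…); ÷-3 both sides ⇒ div: 3*(x + 1) = 3.
Step 2. [3*(x + 1) = 3] LHS = 3·(…); ÷3 both sides ⇒ div: x + 1 = 1.
Step 3. [x + 1 = 1] 1 comes off first (subtract 1), so sub: x = 0.

Answer: x ∈ {0}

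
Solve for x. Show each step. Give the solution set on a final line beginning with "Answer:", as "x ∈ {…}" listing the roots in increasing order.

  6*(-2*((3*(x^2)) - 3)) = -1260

Step 1. [6*(-2*((3*(x^2)) - 3)) = -1260] leading coefficient 6: divide by 6. So div: -2*((3*(x^2)) - 3) = -210.
Step 2. [-2*((3*(x^2)) - 3) = -210] LHS = -2·(…); ÷-2 both sides, so div: (3*(x^2)) - 3 = 105.
Step 3. [(3*(x^2)) - 3 = 105] -3 is outermost — add 3 both sides, so sub: 3*(x^2) = 108.
Step 4. [3*(x^2) = 108] leading coefficient 3: divide by 3. So div: x^2 = 36.
Step 5. [x^2 = 36] 36 ≥ 0, LHS is (·)² — take ±√ ⇒ sqrt: x = 6 or -6.

Answer: x ∈ {-6, 6}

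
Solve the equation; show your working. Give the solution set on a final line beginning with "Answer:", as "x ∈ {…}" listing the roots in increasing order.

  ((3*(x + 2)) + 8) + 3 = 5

Step 1. [((3*(x + 2)) + 8) + 3 = 5] the outer +3 inverts by subtracting 3, so sub: (3*(x + 2)) + 8 = 2.
Step 2. [(3*(x + 2)) + 8 = 2] the outer +8 inverts by subtracting 8, so sub: 3*(x + 2) = -6.
Step 3. [3*(x + 2) = -6] 3·(inner) — divide through by 3. So div: x + 2 = -2.
Step 4. [x + 2 = -2] 2 comes off first (subtract 2) ⇒ sub: x = -4.

Answer: x ∈ {-4}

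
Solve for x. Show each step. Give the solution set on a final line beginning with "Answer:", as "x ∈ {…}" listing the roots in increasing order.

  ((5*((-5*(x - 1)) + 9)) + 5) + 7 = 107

Step 1. [((5*((-5*(x - 1)) + 9)) + 5) + 7 = 107] subtract 7: x sits inside (… + 7) ⇒ sub: (5*((-5*(x - 1)) + 9)) + 5 = 100.
Step 2. [(5*((-5*(x - 1)) + 9)) + 5 = 100] common factor 5 (LHS and 100) — divide through ⇒ factor: ((-5*(x - 1)) + 9) + 1 = 20.
Step 3. [((-5*(x - 1)) + 9) + 1 = 20] the outer +1 inverts by subtracting 1 ⇒ sub: (-5*(x - 1)) + 9 = 19.
Step 4. [(-5*(x - 1)) + 9 = 19] the outer +9 inverts by subtracting 9 ⇒ sub: -5*(x - 1) = 10.
Step 5. [-5*(x - 1) = 10] -5·(inner) — divide through by -5, so div: x - 1 = -2.
Step 6. [x - 1 = -2] peel the -1: add 1 from each side. So sub: x = -1.

Answer: x ∈ {-1}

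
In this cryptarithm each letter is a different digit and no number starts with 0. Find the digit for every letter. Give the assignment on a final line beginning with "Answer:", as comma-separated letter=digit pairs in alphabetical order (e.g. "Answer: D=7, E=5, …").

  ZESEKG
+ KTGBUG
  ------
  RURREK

Step 1. [col 1: G + G ≡ K (mod 10)] no forcing yet in column 1 (carry-in 0); K=2 is free and consistent — try it ⇒ K=2.
Step 2. [col 1: G + G ≡ K (mod 10)] several values work for G in column 1 (G + G ≡ K (mod 10), carry-in 0); try G=1, so G=1.
Step 3. [col 2: K + U ≡ E (mod 10)] column 2 (K + U ≡ E (mod 10), carry-in 0) doesn't pin E yet; pick E=7 and continue, so E=7.
Step 4. [col 2: K + U ≡ E (mod 10)] column 2 reads K+U+carry(0)=E with K=2, E=7; with digits 1,2,7 already taken and all letters distinct, the only value for U is 5 ⇒ U=5.
Step 5. [col 3: E + B ≡ R (mod 10)] several values work for R in column 3 (E + B ≡ R (mod 10), carry-in 0); try R=6. So R=6.
Step 6. [col 3: E + B ≡ R (mod 10)] column 3: given E=7, R=6, carry-in 0, and digits 1,2,5,6,7 already taken and all letters distinct, E+B≡R (mod 10) forces B=9 ⇒ B=9.
Step 7. [col 4: S + G ≡ R (mod 10)] from column 4 (G=1, R=6, carry-in 1, digits 1,2,5,6,7,9 already taken and all letters distinct): S must equal 4, so S=4.
Step 8. [col 5: E + T ≡ U (mod 10)] in column 5 we have E+T≡U with carry-in 0; given E=7, U=5 and digits 1,2,4,5,6,7,9 already taken and all letters distinct, that pins T to 8 ⇒ T=8.
Step 9. [col 6: Z + K ≡ R (mod 10)] column 6 reads Z+K+carry(1)=R with K=2, R=6; with digits 1,2,4,5,6,7,8,9 already taken and all letters distinct, the only value for Z is 3. So Z=3.

Answer: B=9, E=7, G=1, K=2, R=6, S=4, T=8, U=5, Z=3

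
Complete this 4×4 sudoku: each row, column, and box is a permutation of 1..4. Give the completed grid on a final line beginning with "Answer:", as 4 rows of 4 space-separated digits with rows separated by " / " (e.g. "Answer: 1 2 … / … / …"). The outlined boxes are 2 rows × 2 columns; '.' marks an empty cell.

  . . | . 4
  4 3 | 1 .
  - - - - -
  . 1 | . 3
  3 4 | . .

Step 1. [r4c3∈{2}] r4c3 has the single candidate 2, so r4c3=2.
Step 2. [r3c1∈{2}] r3c1 is down to just 2 ⇒ r3c1=2.
Step 3. [r1c1∈{1}] nothing but 1 survives at r1c1 ⇒ r1c1=1.
Step 4. [r1c2∈{2}] nothing but 2 survives at r1c2 ⇒ r1c2=2.
Step 5. [r3c3∈{4}] r3c3 has the single candidate 4 ⇒ r3c3=4.
Step 6. [r1c3∈{3}] r1c3 is down to just 3, so r1c3=3.
Step 7. [r2c4∈{2}] nothing but 2 survives at r2c4, so r2c4=2.
Step 8. [r4c4∈{1}] nothing but 1 survives at r4c4. So r4c4=1.

Answer: 1 2 3 4 / 4 3 1 2 / 2 1 4 3 / 3 4 2 1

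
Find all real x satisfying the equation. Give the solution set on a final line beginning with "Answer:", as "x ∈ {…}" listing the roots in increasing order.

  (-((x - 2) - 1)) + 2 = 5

Step 1. [(-((x - 2) - 1)) + 2 = 5] the outer +2 inverts by subtracting 2, so sub: -((x - 2) - 1) = 3.
Step 2. [-((x - 2) - 1) = 3] leading − — multiply by −1, so neg: (x - 2) - 1 = -3.
Step 3. [(x - 2) - 1 = -3] -1 is outermost — add 1 both sides ⇒ sub: x - 2 = -2.
Step 4. [x - 2 = -2] peel the -2: add 2 from each side, so sub: x = 0.

Answer: x ∈ {0}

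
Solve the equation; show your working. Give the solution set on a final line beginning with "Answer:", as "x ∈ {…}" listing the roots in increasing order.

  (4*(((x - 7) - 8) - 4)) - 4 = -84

Step 1. [(4*(((x - 7) - 8) - 4)) - 4 = -84] peel the -4: add 4 from each side ⇒ sub: 4*(((x - 7) - 8) - 4) = -80.
Step 2. [4*(((x - 7) - 8) - 4) = -80] divide by the outer 4. So div: ((x - 7) - 8) - 4 = -20.
Step 3. [((x - 7) - 8) - 4 = -20] the outer -4 inverts by adding 4 ⇒ sub: (x - 7) - 8 = -16.
Step 4. [(x - 7) - 8 = -16] the outer -8 inverts by adding 8. So sub: x - 7 = -8.
Step 5. [x - 7 = -8] the outer -7 inverts by adding 7, so sub: x = -1.

Answer: x ∈ {-1}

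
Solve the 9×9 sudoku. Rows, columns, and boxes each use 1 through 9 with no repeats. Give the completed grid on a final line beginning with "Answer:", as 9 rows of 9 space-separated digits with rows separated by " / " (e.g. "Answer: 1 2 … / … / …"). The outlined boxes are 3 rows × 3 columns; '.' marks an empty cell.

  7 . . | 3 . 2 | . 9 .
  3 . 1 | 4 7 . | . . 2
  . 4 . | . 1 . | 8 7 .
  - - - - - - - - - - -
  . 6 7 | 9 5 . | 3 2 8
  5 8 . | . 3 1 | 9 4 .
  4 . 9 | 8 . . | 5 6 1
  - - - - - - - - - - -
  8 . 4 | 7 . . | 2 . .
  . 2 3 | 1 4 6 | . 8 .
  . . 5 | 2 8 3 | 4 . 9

Step 1. [r2c8∈{5}] r2c8 is down to just 5. So r2c8=5.
Step 2. [r1c5∈{6}] only 6 remains possible at r1c5 ⇒ r1c5=6.
Step 3. [r3c3∈{2,6}] in col 3, 6 fits only at r3c3, so r3c3=6.
Step 4. [r7c6∈{5,9}] 5 has one home in box 8: r7c6, so r7c6=5.
Step 5. [r2c2∈{9}] r2c2 is down to just 9 ⇒ r2c2=9.
Step 6. [r7c2∈{1}] r7c2 is down to just 1, so r7c2=1.
Step 7. [r7c8∈{3}] r7c8 has the single candidate 3. So r7c8=3.
Step 8. [r8c9∈{5,7}] across row 8, 5 lands solely at r8c9, so r8c9=5.
Step 9. [r5c3∈{2}] only 2 remains possible at r5c3 ⇒ r5c3=2.
Step 10. [r9c1∈{6}] r9c1 is down to just 6. So r9c1=6.
Step 11. [r5c9∈{7}] only 7 remains possible at r5c9. So r5c9=7.
Step 12. [r3c6∈{9}] r3c6's peers cover all but 9 ⇒ r3c6=9.
Step 13. [r2c6∈{8}] r2c6 is down to just 8, so r2c6=8.
Step 14. [r2c7∈{6}] r2c7 is down to just 6. So r2c7=6.
Step 15. [r6c2∈{3}] r6c2 is down to just 3 ⇒ r6c2=3.
Step 16. [r6c6∈{7}] only 7 remains possible at r6c6 ⇒ r6c6=7.
Step 17. [r3c9∈{3}] r3c9 has the single candidate 3 ⇒ r3c9=3.
Step 18. [r4c6∈{4}] r4c6 is down to just 4, so r4c6=4.
Step 19. [r3c4∈{5}] nothing but 5 survives at r3c4 ⇒ r3c4=5.
Step 20. [r9c2∈{7}] r9c2's peers cover all but 7. So r9c2=7.
Step 21. [r8c1∈{9}] r8c1 has the single candidate 9, so r8c1=9.
Step 22. [r1c9∈{4}] nothing but 4 survives at r1c9. So r1c9=4.
Step 23. [r8c7∈{7}] only 7 remains possible at r8c7 ⇒ r8c7=7.
Step 24. [r1c2∈{5}] nothing but 5 survives at r1c2. So r1c2=5.
Step 25. [r9c8∈{1}] r9c8 is down to just 1, so r9c8=1.
Step 26. [r7c5∈{9}] r7c5 has the single candidate 9, so r7c5=9.
Step 27. [r6c5∈{2}] nothing but 2 survives at r6c5, so r6c5=2.
Step 28. [r3c1∈{2}] r3c1's peers cover all but 2 ⇒ r3c1=2.
Step 29. [r5c4∈{6}] only 6 remains possible at r5c4, so r5c4=6.
Step 30. [r1c7∈{1}] r1c7 has the single candidate 1. So r1c7=1.
Step 31. [r4c1∈{1}] r4c1 is down to just 1. So r4c1=1.
Step 32. [r1c3∈{8}] only 8 remains possible at r1c3. So r1c3=8.
Step 33. [r7c9∈{6}] r7c9 is down to just 6 ⇒ r7c9=6.

Answer: 7 5 8 3 6 2 1 9 4 / 3 9 1 4 7 8 6 5 2 / 2 4 6 5 1 9 8 7 3 / 1 6 7 9 5 4 3 2 8 / 5 8 2 6 3 1 9 4 7 / 4 3 9 8 2 7 5 6 1 / 8 1 4 7 9 5 2 3 6 / 9 2 3 1 4 6 7 8 5 / 6 7 5 2 8 3 4 1 9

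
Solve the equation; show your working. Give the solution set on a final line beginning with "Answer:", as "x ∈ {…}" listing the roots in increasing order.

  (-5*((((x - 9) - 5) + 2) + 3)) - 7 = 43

Step 1. [(-5*((((x - 9) - 5) + 2) + 3)) - 7 = 43] 7 comes off first (add 7), so sub: -5*((((x - 9) - 5) + 2) + 3) = 50.
Step 2. [-5*((((x - 9) - 5) + 2) + 3) = 50] divide by the outer -5. So div: (((x - 9) - 5) + 2) + 3 = -10.
Step 3. [(((x - 9) - 5) + 2) + 3 = -10] peel the +3: subtract 3 from each side. So sub: ((x - 9) - 5) + 2 = -13.
Step 4. [((x - 9) - 5) + 2 = -13] 2 comes off first (subtract 2) ⇒ sub: (x - 9) - 5 = -15.
Step 5. [(x - 9) - 5 = -15] -5 is outermost — add 5 both sides, so sub: x - 9 = -10.
Step 6. [x - 9 = -10] peel the -9: add 9 from each side. So sub: x = -1.

Answer: x ∈ {-1}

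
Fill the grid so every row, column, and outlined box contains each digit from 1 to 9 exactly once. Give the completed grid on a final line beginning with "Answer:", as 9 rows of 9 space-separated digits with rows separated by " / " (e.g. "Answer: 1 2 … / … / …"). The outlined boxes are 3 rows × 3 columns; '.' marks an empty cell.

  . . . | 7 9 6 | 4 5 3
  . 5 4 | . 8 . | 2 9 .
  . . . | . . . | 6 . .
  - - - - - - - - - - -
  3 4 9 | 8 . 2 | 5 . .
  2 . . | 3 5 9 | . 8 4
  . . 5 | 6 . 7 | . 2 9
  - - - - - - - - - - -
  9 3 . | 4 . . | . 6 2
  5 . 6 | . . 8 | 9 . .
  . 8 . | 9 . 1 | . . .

Step 1. [r6c2∈{1}] r6c2 is down to just 1 ⇒ r6c2=1.
Step 2. [r3c3∈{1,2,3,7,8}] in col 3, 3 fits only at r3c3, so r3c3=3.
Step 3. [r8c8∈{1,3,4,7}] row 8 places 4 nowhere but r8c8, so r8c8=4.
Step 4. [r8c9∈{1,7}] r8c9 is the only open cell in row 8 admitting 1, so r8c9=1.
Step 5. [r2c9∈{7}] r2c9's peers cover all but 7. So r2c9=7.
Step 6. [r7c5∈{7}] nothing but 7 survives at r7c5. So r7c5=7.
Step 7. [r8c2∈{2,7}] row 8 places 7 nowhere but r8c2. So r8c2=7.
Step 8. [r1c3∈{1,2,8}] in col 3, 8 fits only at r1c3, so r1c3=8.
Step 9. [r3c8∈{1}] r3c8's peers cover all but 1. So r3c8=1.
Step 10. [r8c4∈{2}] r8c4 is down to just 2, so r8c4=2.
Step 11. [r9c8∈{3,7}] col 8 places 3 nowhere but r9c8 ⇒ r9c8=3.
Step 12. [r3c5∈{2,4}] in col 5, 2 fits only at r3c5. So r3c5=2.
Step 13. [r7c6∈{5}] nothing but 5 survives at r7c6. So r7c6=5.
Step 14. [r4c8∈{7}] r4c8 is down to just 7 ⇒ r4c8=7.
Step 15. [r2c1∈{1,6}] across row 2, 6 lands solely at r2c1, so r2c1=6.
Step 16. [r4c5∈{1}] nothing but 1 survives at r4c5, so r4c5=1.
Step 17. [r6c1∈{8}] r6c1 is down to just 8 ⇒ r6c1=8.
Step 18. [r7c3∈{1}] only 1 remains possible at r7c3. So r7c3=1.
Step 19. [r1c2∈{2}] r1c2 is down to just 2, so r1c2=2.
Step 20. [r8c5∈{3}] r8c5's peers cover all but 3. So r8c5=3.
Step 21. [r7c7∈{8}] only 8 remains possible at r7c7, so r7c7=8.
Step 22. [r5c2∈{6}] nothing but 6 survives at r5c2, so r5c2=6.
Step 23. [r3c1∈{7}] nothing but 7 survives at r3c1 ⇒ r3c1=7.
Step 24. [r3c2∈{9}] r3c2 is down to just 9, so r3c2=9.
Step 25. [r6c5∈{4}] r6c5's peers cover all but 4 ⇒ r6c5=4.
Step 26. [r9c9∈{5}] only 5 remains possible at r9c9, so r9c9=5.
Step 27. [r5c7∈{1}] r5c7 is down to just 1, so r5c7=1.
Step 28. [r9c7∈{7}] only 7 remains possible at r9c7 ⇒ r9c7=7.
Step 29. [r2c6∈{3}] r2c6 is down to just 3 ⇒ r2c6=3.
Step 30. [r5c3∈{7}] r5c3 is down to just 7 ⇒ r5c3=7.
Step 31. [r9c3∈{2}] nothing but 2 survives at r9c3, so r9c3=2.
Step 32. [r3c9∈{8}] r3c9 is down to just 8 ⇒ r3c9=8.
Step 33. [r2c4∈{1}] r2c4's peers cover all but 1 ⇒ r2c4=1.
Step 34. [r3c4∈{5}] only 5 remains possible at r3c4, so r3c4=5.
Step 35. [r9c1∈{4}] r9c1 is down to just 4. So r9c1=4.
Step 36. [r3c6∈{4}] only 4 remains possible at r3c6, so r3c6=4.
Step 37. [r4c9∈{6}] nothing but 6 survives at r4c9, so r4c9=6.
Step 38. [r6c7∈{3}] r6c7 has the single candidate 3, so r6c7=3.
Step 39. [r1c1∈{1}] only 1 remains possible at r1c1. So r1c1=1.
Step 40. [r9c5∈{6}] r9c5's peers cover all but 6. So r9c5=6.

Answer: 1 2 8 7 9 6 4 5 3 / 6 5 4 1 8 3 2 9 7 / 7 9 3 5 2 4 6 1 8 / 3 4 9 8 1 2 5 7 6 / 2 6 7 3 5 9 1 8 4 / 8 1 5 6 4 7 3 2 9 / 9 3 1 4 7 5 8 6 2 / 5 7 6 2 3 8 9 4 1 / 4 8 2 9 6 1 7 3 5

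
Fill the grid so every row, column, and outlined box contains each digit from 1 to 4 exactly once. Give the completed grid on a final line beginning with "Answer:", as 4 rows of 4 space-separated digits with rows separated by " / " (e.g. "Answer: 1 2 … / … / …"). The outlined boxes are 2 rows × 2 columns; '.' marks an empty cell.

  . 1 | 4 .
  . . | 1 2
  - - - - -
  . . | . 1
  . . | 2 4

Step 1. [r4c2∈{3}] only 3 remains possible at r4c2 ⇒ r4c2=3.
Step 2. [r2c1∈{3,4}] row 2 places 3 nowhere but r2c1 ⇒ r2c1=3.
Step 3. [r3c2∈{2,4}] 2 has one home in col 2: r3c2. So r3c2=2.
Step 4. [r3c1∈{4}] r3c1 is down to just 4. So r3c1=4.
Step 5. [r1c1∈{2}] only 2 remains possible at r1c1 ⇒ r1c1=2.
Step 6. [r4c1∈{1}] r4c1's peers cover all but 1 ⇒ r4c1=1.
Step 7. [r3c3∈{3}] r3c3's peers cover all but 3. So r3c3=3.
Step 8. [r2c2∈{4}] r2c2's peers cover all but 4. So r2c2=4.
Step 9. [r1c4∈{3}] nothing but 3 survives at r1c4. So r1c4=3.

Answer: 2 1 4 3 / 3 4 1 2 / 4 2 3 1 / 1 3 2 4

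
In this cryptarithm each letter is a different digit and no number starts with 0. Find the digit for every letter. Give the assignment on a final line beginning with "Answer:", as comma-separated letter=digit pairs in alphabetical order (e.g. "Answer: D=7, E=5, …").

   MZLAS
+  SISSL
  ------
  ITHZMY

Step 1. [I] I is the leading digit of a 6-digit sum of two 5-digit numbers; the final carry is exactly 1, so I=1.
Step 2. [col 1: S + L ≡ Y (mod 10)] column 1 (S + L ≡ Y (mod 10), carry-in 0) doesn't pin S yet; pick S=8 and continue. So S=8.
Step 3. [col 1: S + L ≡ Y (mod 10)] no forcing yet in column 1 (carry-in 0); L=6 is free and consistent — try it ⇒ L=6.
Step 4. [col 1: S + L ≡ Y (mod 10)] in column 1 we have S+L≡Y with carry-in 0; given S=8, L=6 and digits 1,6,8 already taken and all letters distinct, that pins Y to 4, so Y=4.
Step 5. [col 2: A + S ≡ M (mod 10)] no forcing yet in column 2 (carry-in 1); A=3 is free and consistent — try it. So A=3.
Step 6. [col 2: A + S ≡ M (mod 10)] in column 2 we have A+S≡M with carry-in 1; given A=3, S=8 and digits 1,3,4,6,8 already taken and all letters distinct, that pins M to 2, so M=2.
Step 7. [col 3: L + S ≡ Z (mod 10)] column 3 reads L+S+carry(1)=Z with L=6, S=8; with digits 1,2,3,4,6,8 already taken and all letters distinct, the only value for Z is 5 ⇒ Z=5.
Step 8. [col 4: Z + I ≡ H (mod 10)] in column 4 we have Z+I≡H with carry-in 1; given Z=5, I=1 and digits 1,2,3,4,5,6,8 already taken and all letters distinct, that pins H to 7, so H=7.
Step 9. [col 5: M + S ≡ T (mod 10)] column 5 reads M+S+carry(0)=T with M=2, S=8; with digits 1,2,3,4,5,6,7,8 already taken and all letters distinct, the only value for T is 0. So T=0.

Answer: A=3, H=7, I=1, L=6, M=2, S=8, T=0, Y=4, Z=5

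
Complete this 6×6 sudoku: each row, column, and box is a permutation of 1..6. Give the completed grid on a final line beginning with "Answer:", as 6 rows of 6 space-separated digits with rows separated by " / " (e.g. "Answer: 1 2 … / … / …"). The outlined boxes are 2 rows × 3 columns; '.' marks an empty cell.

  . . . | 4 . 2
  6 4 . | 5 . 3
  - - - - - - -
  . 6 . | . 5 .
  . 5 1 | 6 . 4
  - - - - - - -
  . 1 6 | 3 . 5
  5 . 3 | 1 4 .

Step 1. [r3c1∈{2,3,4}] in row 3, 3 fits only at r3c1 ⇒ r3c1=3.
Step 2. [r4c1∈{2}] only 2 remains possible at r4c1, so r4c1=2.
Step 3. [r1c1∈{1}] r1c1 is down to just 1. So r1c1=1.
Step 4. [r3c3∈{4}] r3c3's peers cover all but 4, so r3c3=4.
Step 5. [r1c2∈{3}] r1c2 has the single candidate 3 ⇒ r1c2=3.
Step 6. [r3c6∈{1}] only 1 remains possible at r3c6 ⇒ r3c6=1.
Step 7. [r6c2∈{2}] r6c2's peers cover all but 2. So r6c2=2.
Step 8. [r5c5∈{2}] nothing but 2 survives at r5c5. So r5c5=2.
Step 9. [r2c5∈{1}] r2c5 has the single candidate 1, so r2c5=1.
Step 10. [r4c5∈{3}] only 3 remains possible at r4c5 ⇒ r4c5=3.
Step 11. [r2c3∈{2}] r2c3 is down to just 2. So r2c3=2.
Step 12. [r1c5∈{6}] only 6 remains possible at r1c5. So r1c5=6.
Step 13. [r6c6∈{6}] r6c6's peers cover all but 6 ⇒ r6c6=6.
Step 14. [r1c3∈{5}] nothing but 5 survives at r1c3 ⇒ r1c3=5.
Step 15. [r5c1∈{4}] nothing but 4 survives at r5c1. So r5c1=4.
Step 16. [r3c4∈{2}] r3c4 has the single candidate 2. So r3c4=2.

Answer: 1 3 5 4 6 2 / 6 4 2 5 1 3 / 3 6 4 2 5 1 / 2 5 1 6 3 4 / 4 1 6 3 2 5 / 5 2 3 1 4 6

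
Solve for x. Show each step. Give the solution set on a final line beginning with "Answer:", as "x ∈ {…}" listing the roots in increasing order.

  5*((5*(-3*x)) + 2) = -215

Step 1. [5*((5*(-3*x)) + 2) = -215] divide by the outer 5, so div: (5*(-3*x)) + 2 = -43.
Step 2. [(5*(-3*x)) + 2 = -43] the outer +2 inverts by subtracting 2. So sub: 5*(-3*x) = -45.
Step 3. [5*(-3*x) = -45] LHS = 5·(…); ÷5 both sides ⇒ div: -3*x = -9.
Step 4. [-3*x = -9] divide by the outer -3 ⇒ div: x = 3.

Answer: x ∈ {3}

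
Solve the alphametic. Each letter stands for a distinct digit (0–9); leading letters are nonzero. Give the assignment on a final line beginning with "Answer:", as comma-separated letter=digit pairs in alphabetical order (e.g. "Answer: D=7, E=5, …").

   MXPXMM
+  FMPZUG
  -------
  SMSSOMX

Step 1. [col 1: M + G ≡ X (mod 10)] no forcing yet in column 1 (carry-in 0); M=4 is free and consistent — try it ⇒ M=4.
Step 2. [col 1: M + G ≡ X (mod 10)] several values work for G in column 1 (M + G ≡ X (mod 10), carry-in 0); try G=2. So G=2.
Step 3. [col 1: M + G ≡ X (mod 10)] column 1 reads M+G+carry(0)=X with M=4, G=2; with digits 2,4 already taken and all letters distinct, the only value for X is 6, so X=6.
Step 4. [S] the sum has 7 digits but both addends have 6; that extra leading digit S is the final carry, namely 1 ⇒ S=1.
Step 5. [col 2: M + U ≡ M (mod 10)] from column 2 (M=4, carry-in 0, digits 1,2,4,6 already taken and all letters distinct): U must equal 0, so U=0.
Step 6. [col 3: X + Z ≡ O (mod 10)] O=3 is one option consistent with column 3 (X + Z ≡ O (mod 10), carry-in 0) — take it ⇒ O=3.
Step 7. [col 3: X + Z ≡ O (mod 10)] column 3 reads X+Z+carry(0)=O with X=6, O=3; with digits 0,1,2,3,4,6 already taken and all letters distinct, the only value for Z is 7, so Z=7.
Step 8. [col 4: P + P ≡ S (mod 10)] in column 4 we have P+P≡S with carry-in 1; given S=1 and digits 0,1,2,3,4,6,7 already taken and all letters distinct, that pins P to 5 ⇒ P=5.
Step 9. [col 6: M + F ≡ M (mod 10)] column 6: given M=4, carry-in 1, and digits 0,1,2,3,4,5,6,7 already taken and all letters distinct, M+F≡M (mod 10) forces F=9 ⇒ F=9.

Answer: F=9, G=2, M=4, O=3, P=5, S=1, U=0, X=6, Z=7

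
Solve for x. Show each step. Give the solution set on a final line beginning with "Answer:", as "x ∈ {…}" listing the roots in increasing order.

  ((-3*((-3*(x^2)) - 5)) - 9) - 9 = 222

Step 1. [((-3*((-3*(x^2)) - 5)) - 9) - 9 = 222] -9 is outermost — add 9 both sides ⇒ sub: (-3*((-3*(x^2)) - 5)) - 9 = 231.
Step 2. [(-3*((-3*(x^2)) - 5)) - 9 = 231] -9 is outermost — add 9 both sides. So sub: -3*((-3*(x^2)) - 5) = 240.
Step 3. [-3*((-3*(x^2)) - 5) = 240] LHS = -3·(…); ÷-3 both sides, so div: (-3*(x^2)) - 5 = -80.
Step 4. [(-3*(x^2)) - 5 = -80] peel the -5: add 5 from each side, so sub: -3*(x^2) = -75.
Step 5. [-3*(x^2) = -75] -3·(inner) — divide through by -3, so div: x^2 = 25.
Step 6. [x^2 = 25] √ both sides: 25 ≥ 0 gives two branches, so sqrt: x = 5 or -5.

Answer: x ∈ {-5, 5}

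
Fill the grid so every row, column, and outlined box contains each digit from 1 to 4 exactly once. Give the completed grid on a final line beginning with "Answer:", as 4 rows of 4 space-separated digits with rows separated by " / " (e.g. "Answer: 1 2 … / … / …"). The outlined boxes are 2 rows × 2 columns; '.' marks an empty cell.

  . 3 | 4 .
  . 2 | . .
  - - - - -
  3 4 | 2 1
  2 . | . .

Step 1. [r4c3∈{3}] r4c3 is down to just 3 ⇒ r4c3=3.
Step 2. [r2c3∈{1}] r2c3 has the single candidate 1, so r2c3=1.
Step 3. [r2c4∈{3}] r2c4 has the single candidate 3. So r2c4=3.
Step 4. [r2c1∈{4}] nothing but 4 survives at r2c1. So r2c1=4.
Step 5. [r1c4∈{2}] only 2 remains possible at r1c4 ⇒ r1c4=2.
Step 6. [r4c2∈{1}] r4c2 has the single candidate 1, so r4c2=1.
Step 7. [r4c4∈{4}] nothing but 4 survives at r4c4. So r4c4=4.
Step 8. [r1c1∈{1}] r1c1 is down to just 1 ⇒ r1c1=1.

Answer: 1 3 4 2 / 4 2 1 3 / 3 4 2 1 / 2 1 3 4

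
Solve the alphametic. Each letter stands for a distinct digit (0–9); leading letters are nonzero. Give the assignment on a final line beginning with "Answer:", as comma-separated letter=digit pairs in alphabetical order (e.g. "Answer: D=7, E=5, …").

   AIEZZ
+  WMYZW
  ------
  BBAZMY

Step 1. [B] adding two 5-digit numbers gives at most 5+1 digits, and here it does — B is that final carry and must be 1. So B=1.
Step 2. [col 1: Z + W ≡ Y (mod 10)] Z=8 is one option consistent with column 1 (Z + W ≡ Y (mod 10), carry-in 0) — take it ⇒ Z=8.
Step 3. [col 1: Z + W ≡ Y (mod 10)] several values work for Y in column 1 (Z + W ≡ Y (mod 10), carry-in 0); try Y=2. So Y=2.
Step 4. [col 1: Z + W ≡ Y (mod 10)] column 1: given Z=8, Y=2, carry-in 0, and digits 1,2,8 already taken and all letters distinct, Z+W≡Y (mod 10) forces W=4 ⇒ W=4.
Step 5. [col 2: Z + Z ≡ M (mod 10)] column 2: given Z=8, carry-in 1, and digits 1,2,4,8 already taken and all letters distinct, Z+Z≡M (mod 10) forces M=7 ⇒ M=7.
Step 6. [col 3: E + Y ≡ Z (mod 10)] column 3: given Y=2, Z=8, carry-in 1, and digits 1,2,4,7,8 already taken and all letters distinct, E+Y≡Z (mod 10) forces E=5 ⇒ E=5.
Step 7. [col 4: I + M ≡ A (mod 10)] column 4 (I + M ≡ A (mod 10), carry-in 0) doesn't pin A yet; pick A=6 and continue ⇒ A=6.
Step 8. [col 4: I + M ≡ A (mod 10)] from column 4 (M=7, A=6, carry-in 0, digits 1,2,4,5,6,7,8 already taken and all letters distinct): I must equal 9 ⇒ I=9.

Answer: A=6, B=1, E=5, I=9, M=7, W=4, Y=2, Z=8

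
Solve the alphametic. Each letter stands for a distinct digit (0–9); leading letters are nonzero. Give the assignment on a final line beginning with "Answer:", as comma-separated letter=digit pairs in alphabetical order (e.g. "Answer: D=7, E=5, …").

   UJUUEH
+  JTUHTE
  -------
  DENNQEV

Step 1. [col 1: H + E ≡ V (mod 10)] no forcing yet in column 1 (carry-in 0); H=5 is free and consistent — try it, so H=5.
Step 2. [D] D is the leading digit of a 7-digit sum of two 6-digit numbers; the final carry is exactly 1. So D=1.
Step 3. [col 1: H + E ≡ V (mod 10)] column 1 (H + E ≡ V (mod 10), carry-in 0) doesn't pin E yet; pick E=4 and continue. So E=4.
Step 4. [col 1: H + E ≡ V (mod 10)] from column 1 (H=5, E=4, carry-in 0, digits 1,4,5 already taken and all letters distinct): V must equal 9, so V=9.
Step 5. [col 2: E + T ≡ E (mod 10)] column 2 reads E+T+carry(0)=E with E=4; with digits 1,4,5,9 already taken and all letters distinct, the only value for T is 0, so T=0.
Step 6. [col 3: U + H ≡ Q (mod 10)] column 3 (U + H ≡ Q (mod 10), carry-in 0) doesn't pin Q yet; pick Q=3 and continue. So Q=3.
Step 7. [col 3: U + H ≡ Q (mod 10)] column 3 reads U+H+carry(0)=Q with H=5, Q=3; with digits 0,1,3,4,5,9 already taken and all letters distinct, the only value for U is 8 ⇒ U=8.
Step 8. [col 4: U + U ≡ N (mod 10)] from column 4 (U=8, carry-in 1, digits 0,1,3,4,5,8,9 already taken and all letters distinct): N must equal 7. So N=7.
Step 9. [col 5: J + T ≡ N (mod 10)] from column 5 (T=0, N=7, carry-in 1, digits 0,1,3,4,5,7,8,9 already taken and all letters distinct): J must equal 6, so J=6.

Answer: D=1, E=4, H=5, J=6, N=7, Q=3, T=0, U=8, V=9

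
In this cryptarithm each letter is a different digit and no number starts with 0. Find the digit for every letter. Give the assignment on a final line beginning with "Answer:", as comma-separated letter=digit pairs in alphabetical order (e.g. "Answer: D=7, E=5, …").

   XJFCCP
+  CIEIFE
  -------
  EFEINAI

Step 1. [col 1: P + E ≡ I (mod 10)] no forcing yet in column 1 (carry-in 0); E=1 is free and consistent — try it ⇒ E=1.
Step 2. [col 1: P + E ≡ I (mod 10)] P=3 is one option consistent with column 1 (P + E ≡ I (mod 10), carry-in 0) — take it. So P=3.
Step 3. [col 1: P + E ≡ I (mod 10)] in column 1 we have P+E≡I with carry-in 0; given P=3, E=1 and digits 1,3 already taken and all letters distinct, that pins I to 4, so I=4.
Step 4. [col 2: C + F ≡ A (mod 10)] several values work for F in column 2 (C + F ≡ A (mod 10), carry-in 0); try F=2 ⇒ F=2.
Step 5. [col 2: C + F ≡ A (mod 10)] column 2 (C + F ≡ A (mod 10), carry-in 0) doesn't pin A yet; pick A=8 and continue. So A=8.
Step 6. [col 2: C + F ≡ A (mod 10)] column 2: given F=2, A=8, carry-in 0, and digits 1,2,3,4,8 already taken and all letters distinct, C+F≡A (mod 10) forces C=6, so C=6.
Step 7. [col 3: C + I ≡ N (mod 10)] in column 3 we have C+I≡N with carry-in 0; given C=6, I=4 and digits 1,2,3,4,6,8 already taken and all letters distinct, that pins N to 0, so N=0.
Step 8. [col 5: J + I ≡ E (mod 10)] column 5: given I=4, E=1, carry-in 0, and digits 0,1,2,3,4,6,8 already taken and all letters distinct, J+I≡E (mod 10) forces J=7, so J=7.
Step 9. [col 6: X + C ≡ F (mod 10)] in column 6 we have X+C≡F with carry-in 1; given C=6, F=2 and digits 0,1,2,3,4,6,7,8 already taken and all letters distinct, that pins X to 5. So X=5.

Answer: A=8, C=6, E=1, F=2, I=4, J=7, N=0, P=3, X=5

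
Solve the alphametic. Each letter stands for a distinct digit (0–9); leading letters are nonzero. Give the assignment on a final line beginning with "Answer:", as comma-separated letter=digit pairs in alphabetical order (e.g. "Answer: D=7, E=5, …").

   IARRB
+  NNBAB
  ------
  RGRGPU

Step 1. [R] R is the leading digit of a 6-digit sum of two 5-digit numbers; the final carry is exactly 1, so R=1.
Step 2. [col 1: B + B ≡ U (mod 10)] B=9 is one option consistent with column 1 (B + B ≡ U (mod 10), carry-in 0) — take it, so B=9.
Step 3. [col 1: B + B ≡ U (mod 10)] column 1 reads B+B+carry(0)=U with B=9; with digits 1,9 already taken and all letters distinct, the only value for U is 8. So U=8.
Step 4. [col 2: R + A ≡ P (mod 10)] A=3 is one option consistent with column 2 (R + A ≡ P (mod 10), carry-in 1) — take it ⇒ A=3.
Step 5. [col 2: R + A ≡ P (mod 10)] column 2: given R=1, A=3, carry-in 1, and digits 1,3,8,9 already taken and all letters distinct, R+A≡P (mod 10) forces P=5, so P=5.
Step 6. [col 3: R + B ≡ G (mod 10)] column 3 reads R+B+carry(0)=G with R=1, B=9; with digits 1,3,5,8,9 already taken and all letters distinct, the only value for G is 0 ⇒ G=0.
Step 7. [col 4: A + N ≡ R (mod 10)] from column 4 (A=3, R=1, carry-in 1, digits 0,1,3,5,8,9 already taken and all letters distinct): N must equal 7 ⇒ N=7.
Step 8. [col 5: I + N ≡ G (mod 10)] column 5 reads I+N+carry(1)=G with N=7, G=0; with digits 0,1,3,5,7,8,9 already taken and all letters distinct, the only value for I is 2 ⇒ I=2.

Answer: A=3, B=9, G=0, I=2, N=7, P=5, R=1, U=8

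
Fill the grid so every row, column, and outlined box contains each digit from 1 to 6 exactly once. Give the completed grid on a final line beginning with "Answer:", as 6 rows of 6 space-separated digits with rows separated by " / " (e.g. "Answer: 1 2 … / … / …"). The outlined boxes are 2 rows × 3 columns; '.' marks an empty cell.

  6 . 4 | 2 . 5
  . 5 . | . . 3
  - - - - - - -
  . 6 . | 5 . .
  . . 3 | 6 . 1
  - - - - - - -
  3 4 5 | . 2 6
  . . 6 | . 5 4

Step 1. [r4c2∈{2}] only 2 remains possible at r4c2. So r4c2=2.
Step 2. [r4c5∈{4}] only 4 remains possible at r4c5. So r4c5=4.
Step 3. [r6c2∈{1}] r6c2 has the single candidate 1, so r6c2=1.
Step 4. [r1c5∈{1}] r1c5's peers cover all but 1. So r1c5=1.
Step 5. [r3c3∈{1}] r3c3's peers cover all but 1 ⇒ r3c3=1.
Step 6. [r2c1∈{1,2}] r2c1 is the only open cell in row 2 admitting 1, so r2c1=1.
Step 7. [r5c4∈{1}] r5c4 is down to just 1, so r5c4=1.
Step 8. [r3c5∈{3}] nothing but 3 survives at r3c5 ⇒ r3c5=3.
Step 9. [r2c3∈{2}] r2c3 has the single candidate 2 ⇒ r2c3=2.
Step 10. [r2c4∈{4}] r2c4 is down to just 4. So r2c4=4.
Step 11. [r3c1∈{4}] r3c1 is down to just 4 ⇒ r3c1=4.
Step 12. [r2c5∈{6}] only 6 remains possible at r2c5 ⇒ r2c5=6.
Step 13. [r6c4∈{3}] nothing but 3 survives at r6c4 ⇒ r6c4=3.
Step 14. [r4c1∈{5}] r4c1's peers cover all but 5, so r4c1=5.
Step 15. [r1c2∈{3}] r1c2 is down to just 3 ⇒ r1c2=3.
Step 16. [r3c6∈{2}] r3c6 is down to just 2. So r3c6=2.
Step 17. [r6c1∈{2}] r6c1 is down to just 2, so r6c1=2.

Answer: 6 3 4 2 1 5 / 1 5 2 4 6 3 / 4 6 1 5 3 2 / 5 2 3 6 4 1 / 3 4 5 1 2 6 / 2 1 6 3 5 4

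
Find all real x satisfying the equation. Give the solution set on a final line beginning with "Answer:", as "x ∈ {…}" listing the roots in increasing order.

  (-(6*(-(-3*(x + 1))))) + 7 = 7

Step 1. [(-(6*(-(-3*(x + 1))))) + 7 = 7] +7 is outermost — subtract 7 both sides. So sub: -(6*(-(-3*(x + 1)))) = 0.
Step 2. [-(6*(-(-3*(x + 1)))) = 0] leading − — multiply by −1, so neg: 6*(-(-3*(x + 1))) = 0.
Step 3. [6*(-(-3*(x + 1))) = 0] LHS = 6·(…); ÷6 both sides. So div: -(-3*(x + 1)) = 0.
Step 4. [-(-3*(x + 1)) = 0] leading − — multiply by −1 ⇒ neg: -3*(x + 1) = 0.
Step 5. [-3*(x + 1) = 0] leading coefficient -3: divide by -3 ⇒ div: x + 1 = 0.
Step 6. [x + 1 = 0] peel the +1: subtract 1 from each side, so sub: x = -1.

Answer: x ∈ {-1}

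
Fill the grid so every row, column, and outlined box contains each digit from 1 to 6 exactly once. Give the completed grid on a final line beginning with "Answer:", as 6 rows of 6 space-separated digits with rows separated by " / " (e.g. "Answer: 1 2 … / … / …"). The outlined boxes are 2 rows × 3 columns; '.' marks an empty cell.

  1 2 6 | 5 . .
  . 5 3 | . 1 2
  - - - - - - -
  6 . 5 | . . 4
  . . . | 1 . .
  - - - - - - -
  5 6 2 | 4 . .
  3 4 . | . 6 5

Step 1. [r3c4∈{2,3}] r3c4 is the only open cell in col 4 admitting 3, so r3c4=3.
Step 2. [r4c1∈{2,4}] r4c1 is the only open cell in col 1 admitting 2, so r4c1=2.
Step 3. [r5c5∈{3}] nothing but 3 survives at r5c5, so r5c5=3.
Step 4. [r3c2∈{1}] nothing but 1 survives at r3c2, so r3c2=1.
Step 5. [r6c4∈{2}] r6c4's peers cover all but 2. So r6c4=2.
Step 6. [r4c5∈{5}] r4c5's peers cover all but 5. So r4c5=5.
Step 7. [r4c3∈{4}] r4c3 is down to just 4 ⇒ r4c3=4.
Step 8. [r1c6∈{3}] r1c6 has the single candidate 3 ⇒ r1c6=3.
Step 9. [r6c3∈{1}] r6c3 has the single candidate 1 ⇒ r6c3=1.
Step 10. [r3c5∈{2}] r3c5's peers cover all but 2. So r3c5=2.
Step 11. [r4c6∈{6}] r4c6 is down to just 6. So r4c6=6.
Step 12. [r5c6∈{1}] r5c6 is down to just 1, so r5c6=1.
Step 13. [r1c5∈{4}] only 4 remains possible at r1c5 ⇒ r1c5=4.
Step 14. [r4c2∈{3}] r4c2's peers cover all but 3 ⇒ r4c2=3.
Step 15. [r2c4∈{6}] r2c4's peers cover all but 6. So r2c4=6.
Step 16. [r2c1∈{4}] only 4 remains possible at r2c1. So r2c1=4.

Answer: 1 2 6 5 4 3 / 4 5 3 6 1 2 / 6 1 5 3 2 4 / 2 3 4 1 5 6 / 5 6 2 4 3 1 / 3 4 1 2 6 5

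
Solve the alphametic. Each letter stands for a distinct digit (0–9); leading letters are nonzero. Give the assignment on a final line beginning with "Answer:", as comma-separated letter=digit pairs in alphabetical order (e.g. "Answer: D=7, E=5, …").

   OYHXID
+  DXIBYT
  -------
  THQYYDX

Step 1. [col 1: D + T ≡ X (mod 10)] X=9 is one option consistent with column 1 (D + T ≡ X (mod 10), carry-in 0) — take it, so X=9.
Step 2. [col 1: D + T ≡ X (mod 10)] column 1 (D + T ≡ X (mod 10), carry-in 0) doesn't pin T yet; pick T=1 and continue. So T=1.
Step 3. [col 1: D + T ≡ X (mod 10)] from column 1 (T=1, X=9, carry-in 0, digits 1,9 already taken and all letters distinct): D must equal 8 ⇒ D=8.
Step 4. [col 2: I + Y ≡ D (mod 10)] column 2 (I + Y ≡ D (mod 10), carry-in 0) doesn't pin I yet; pick I=2 and continue, so I=2.
Step 5. [col 2: I + Y ≡ D (mod 10)] column 2: given I=2, D=8, carry-in 0, and digits 1,2,8,9 already taken and all letters distinct, I+Y≡D (mod 10) forces Y=6, so Y=6.
Step 6. [col 3: X + B ≡ Y (mod 10)] in column 3 we have X+B≡Y with carry-in 0; given X=9, Y=6 and digits 1,2,6,8,9 already taken and all letters distinct, that pins B to 7 ⇒ B=7.
Step 7. [col 4: H + I ≡ Y (mod 10)] in column 4 we have H+I≡Y with carry-in 1; given I=2, Y=6 and digits 1,2,6,7,8,9 already taken and all letters distinct, that pins H to 3, so H=3.
Step 8. [col 5: Y + X ≡ Q (mod 10)] column 5: given Y=6, X=9, carry-in 0, and digits 1,2,3,6,7,8,9 already taken and all letters distinct, Y+X≡Q (mod 10) forces Q=5 ⇒ Q=5.
Step 9. [col 6: O + D ≡ H (mod 10)] in column 6 we have O+D≡H with carry-in 1; given D=8, H=3 and digits 1,2,3,5,6,7,8,9 already taken and all letters distinct, that pins O to 4, so O=4.

Answer: B=7, D=8, H=3, I=2, O=4, Q=5, T=1, X=9, Y=6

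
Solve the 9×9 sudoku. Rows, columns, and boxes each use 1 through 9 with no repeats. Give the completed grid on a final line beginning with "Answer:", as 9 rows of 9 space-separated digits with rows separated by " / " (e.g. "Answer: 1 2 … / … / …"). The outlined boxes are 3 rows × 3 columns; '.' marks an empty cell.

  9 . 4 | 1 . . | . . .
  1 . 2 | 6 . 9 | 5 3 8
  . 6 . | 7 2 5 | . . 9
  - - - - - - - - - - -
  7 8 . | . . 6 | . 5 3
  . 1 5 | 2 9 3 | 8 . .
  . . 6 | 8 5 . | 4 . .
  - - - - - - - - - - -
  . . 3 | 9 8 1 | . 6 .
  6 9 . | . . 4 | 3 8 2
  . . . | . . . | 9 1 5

Step 1. [r5c8∈{7}] r5c8 has the single candidate 7, so r5c8=7.
Step 2. [r1c2∈{3,5,7}] r1c2 is the only open cell in row 1 admitting 5, so r1c2=5.
Step 3. [r7c9∈{4,7}] r7c9 is the only open cell in col 9 admitting 4. So r7c9=4.
Step 4. [r4c7∈{1,2}] across row 4, 2 lands solely at r4c7, so r4c7=2.
Step 5. [r9c6∈{2,7}] r9c6 is the only open cell in col 6 admitting 2. So r9c6=2.
Step 6. [r6c2∈{2,3}] in col 2, 3 fits only at r6c2 ⇒ r6c2=3.
Step 7. [r1c9∈{6,7}] col 9 places 7 nowhere but r1c9. So r1c9=7.
Step 8. [r9c5∈{3,6,7}] r9c5 is the only open cell in row 9 admitting 6. So r9c5=6.
Step 9. [r7c2∈{2,7}] r7c2 is the only open cell in col 2 admitting 2, so r7c2=2.
Step 10. [r3c3∈{8}] r3c3 has the single candidate 8. So r3c3=8.
Step 11. [r9c2∈{4,7}] r9c2 is the only open cell in col 2 admitting 4. So r9c2=4.
Step 12. [r4c5∈{1,4}] r4c5 is the only open cell in row 4 admitting 1, so r4c5=1.
Step 13. [r8c5∈{7}] r8c5's peers cover all but 7, so r8c5=7.
Step 14. [r4c4∈{4}] r4c4 is down to just 4 ⇒ r4c4=4.
Step 15. [r6c8∈{9}] r6c8's peers cover all but 9 ⇒ r6c8=9.
Step 16. [r1c5∈{3}] only 3 remains possible at r1c5. So r1c5=3.
Step 17. [r6c9∈{1}] r6c9's peers cover all but 1. So r6c9=1.
Step 18. [r9c4∈{3}] r9c4 has the single candidate 3, so r9c4=3.
Step 19. [r1c6∈{8}] r1c6 is down to just 8. So r1c6=8.
Step 20. [r2c2∈{7}] r2c2 is down to just 7. So r2c2=7.
Step 21. [r8c3∈{1}] r8c3 has the single candidate 1. So r8c3=1.
Step 22. [r9c1∈{8}] only 8 remains possible at r9c1 ⇒ r9c1=8.
Step 23. [r3c8∈{4}] r3c8 has the single candidate 4 ⇒ r3c8=4.
Step 24. [r4c3∈{9}] r4c3 has the single candidate 9, so r4c3=9.
Step 25. [r8c4∈{5}] r8c4 has the single candidate 5, so r8c4=5.
Step 26. [r2c5∈{4}] only 4 remains possible at r2c5 ⇒ r2c5=4.
Step 27. [r5c9∈{6}] only 6 remains possible at r5c9. So r5c9=6.
Step 28. [r6c1∈{2}] only 2 remains possible at r6c1. So r6c1=2.
Step 29. [r3c1∈{3}] r3c1 is down to just 3. So r3c1=3.
Step 30. [r3c7∈{1}] only 1 remains possible at r3c7. So r3c7=1.
Step 31. [r1c8∈{2}] nothing but 2 survives at r1c8, so r1c8=2.
Step 32. [r6c6∈{7}] r6c6 is down to just 7. So r6c6=7.
Step 33. [r7c1∈{5}] nothing but 5 survives at r7c1, so r7c1=5.
Step 34. [r5c1∈{4}] r5c1's peers cover all but 4, so r5c1=4.
Step 35. [r9c3∈{7}] nothing but 7 survives at r9c3 ⇒ r9c3=7.
Step 36. [r1c7∈{6}] only 6 remains possible at r1c7 ⇒ r1c7=6.
Step 37. [r7c7∈{7}] r7c7 is down to just 7. So r7c7=7.

Answer: 9 5 4 1 3 8 6 2 7 / 1 7 2 6 4 9 5 3 8 / 3 6 8 7 2 5 1 4 9 / 7 8 9 4 1 6 2 5 3 / 4 1 5 2 9 3 8 7 6 / 2 3 6 8 5 7 4 9 1 / 5 2 3 9 8 1 7 6 4 / 6 9 1 5 7 4 3 8 2 / 8 4 7 3 6 2 9 1 5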